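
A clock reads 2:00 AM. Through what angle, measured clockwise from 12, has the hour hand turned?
The hour hand moves 30 degrees per hour and 0.5 degrees per minute.
At 2:00: (2) x 30 + 0 x 0.5 = 60 + 0 = 60 degrees

Final answer: 60 degrees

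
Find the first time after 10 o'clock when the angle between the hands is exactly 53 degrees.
At t minutes past 10:00, the hour hand is at 30 x 10 + 0.5t degrees and the minute hand is at 6t degrees.
The smaller angle between them is 53 degrees when |30H - 5.5t| = 53 or |30H - 5.5t| = 307.
With H = 10, solve 30 x 10 - 5.5t = +/- target for each target:
  t = (30 x 10 - 53) / 5.5 = 44.91
  t = (30 x 10 + 53) / 5.5 = 64.18 (outside (0, 60))
  t = (30 x 10 - 307) / 5.5 = -1.27 (outside (0, 60))
  t = (30 x 10 + 307) / 5.5 = 110.36 (outside (0, 60))
Valid solutions in (0, 60): {44.91} minutes.
The first occurrence is t = 44.91 minutes.
The hands form a 53-degree angle at 44.91 minutes past 10:00.

Final answer: 44.91 minutes past 10:00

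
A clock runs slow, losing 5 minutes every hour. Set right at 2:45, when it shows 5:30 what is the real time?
For every 60 true minutes, the faulty clock advances 55 minutes, so 1 faulty-clock minute corresponds to 60/55 true minutes.
From 2:45 to 5:30 on the faulty dial is 165 minutes.
True elapsed: 165 x 60/55 = 180 minutes = 3 hours.
True time: 2:45 + 3 hours = 5:45.

Final answer: 5:45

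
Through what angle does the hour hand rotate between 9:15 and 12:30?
The hour hand moves 0.5 degrees per minute.
Time elapsed: 12:30 - 9:15 = 195 minutes
Angular displacement: 195 x 0.5 = 97.5 degrees

Final answer: 97.5 degrees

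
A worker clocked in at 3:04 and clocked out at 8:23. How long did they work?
From 3:04 to 8:23:
(8 x 60 + 23) - (3 x 60 + 4) = 503 - 184 = 319 minutes
= 5 hours and 19 minutes

Final answer: 5 hours and 19 minutes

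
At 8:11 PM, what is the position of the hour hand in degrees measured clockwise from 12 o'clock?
The hour hand moves 30 degrees per hour and 0.5 degrees per minute.
At 8:11: (8) x 30 + 11 x 0.5 = 240 + 5.5 = 245.5 degrees

Final answer: 245.5 degrees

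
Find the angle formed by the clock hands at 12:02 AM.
Hour hand position: 0 x 30 + 2 x 0.5 = 1 degrees
Minute hand position: 2 x 6 = 12 degrees
Difference: |1 - 12| = 11 degrees
The angle between the hands is 11 degrees

Final answer: 11 degrees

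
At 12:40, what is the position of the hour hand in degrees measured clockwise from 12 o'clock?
The hour hand moves 30 degrees per hour and 0.5 degrees per minute.
At 12:40: (0) x 30 + 40 x 0.5 = 0 + 20 = 20 degrees

Final answer: 20 degrees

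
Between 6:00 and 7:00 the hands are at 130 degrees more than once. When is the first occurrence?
At t minutes past 6:00, the hour hand is at 30 x 6 + 0.5t degrees and the minute hand is at 6t degrees.
The smaller angle between them is 130 degrees when |30H - 5.5t| = 130 or |30H - 5.5t| = 230.
With H = 6, solve 30 x 6 - 5.5t = +/- target for each target:
  t = (30 x 6 - 130) / 5.5 = 9.09
  t = (30 x 6 + 130) / 5.5 = 56.36
  t = (30 x 6 - 230) / 5.5 = -9.09 (outside (0, 60))
  t = (30 x 6 + 230) / 5.5 = 74.55 (outside (0, 60))
Valid solutions in (0, 60): {9.09, 56.36} minutes.
The first occurrence is t = 9.09 minutes.
The hands form a 130-degree angle at 9.09 minutes past 6:00.

Final answer: 9.09 minutes past 6:00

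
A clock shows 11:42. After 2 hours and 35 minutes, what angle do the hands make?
First find the time 2 hours and 35 minutes after 11:42.
Total minutes: 11 x 60 + 42 + 2 x 60 + 35 = 857.
857 mod 720 = 137 minutes = 2:17.
Now compute the angle at 2:17:
Hour hand: 2 x 30 + 17 x 0.5 = 68.5 degrees
Minute hand: 17 x 6 = 102 degrees
Difference: |68.5 - 102| = 33.5 degrees
The angle is 33.5 degrees

Final answer: 33.5 degrees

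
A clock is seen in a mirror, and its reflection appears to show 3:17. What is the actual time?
Reflection across the vertical (12-6) axis maps a hand at angle A degrees to (360 - A) degrees, which sends a reading of T minutes past 12:00 to (720 - T) minutes past 12:00.
Mirror reads 3:17 = 197 minutes past 12:00.
Actual time: (720 - 197) mod 720 = 523 minutes = 8:43.

Final answer: 8:43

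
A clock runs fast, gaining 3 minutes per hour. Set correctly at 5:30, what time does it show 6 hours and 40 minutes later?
For every 60 true minutes, the faulty clock advances 60 + 3 = 63 minutes.
True elapsed: 6 hours and 40 minutes = 400 minutes.
Faulty clock advances: 400 x 63/60 = 420 minutes (drift: 20 minutes ahead).
Shown time: 5:30 + 420 minutes = 12:30.

Final answer: 12:30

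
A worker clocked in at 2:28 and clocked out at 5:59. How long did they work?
From 2:28 to 5:59:
(5 x 60 + 59) - (2 x 60 + 28) = 359 - 148 = 211 minutes
= 3 hours and 31 minutes

Final answer: 3 hours and 31 minutes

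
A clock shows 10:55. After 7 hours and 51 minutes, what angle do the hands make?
First find the time 7 hours and 51 minutes after 10:55.
Total minutes: 10 x 60 + 55 + 7 x 60 + 51 = 1126.
1126 mod 720 = 406 minutes = 6:46.
Now compute the angle at 6:46:
Hour hand: 6 x 30 + 46 x 0.5 = 203 degrees
Minute hand: 46 x 6 = 276 degrees
Difference: |203 - 276| = 73 degrees
The angle is 73 degrees

Final answer: 73 degrees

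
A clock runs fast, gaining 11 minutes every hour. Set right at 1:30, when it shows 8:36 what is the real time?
For every 60 true minutes, the faulty clock advances 71 minutes, so 1 faulty-clock minute corresponds to 60/71 true minutes.
From 1:30 to 8:36 on the faulty dial is 426 minutes.
True elapsed: 426 x 60/71 = 360 minutes = 6 hours.
True time: 1:30 + 6 hours = 7:30.

Final answer: 7:30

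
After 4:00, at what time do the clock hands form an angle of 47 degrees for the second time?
At t minutes past 4:00, the hour hand is at 30 x 4 + 0.5t degrees and the minute hand is at 6t degrees.
The smaller angle between them is 47 degrees when |30H - 5.5t| = 47 or |30H - 5.5t| = 313.
With H = 4, solve 30 x 4 - 5.5t = +/- target for each target:
  t = (30 x 4 - 47) / 5.5 = 13.27
  t = (30 x 4 + 47) / 5.5 = 30.36
  t = (30 x 4 - 313) / 5.5 = -35.09 (outside (0, 60))
  t = (30 x 4 + 313) / 5.5 = 78.73 (outside (0, 60))
Valid solutions in (0, 60): {13.27, 30.36} minutes.
The second occurrence is t = 30.36 minutes.
The hands form a 47-degree angle at 30.36 minutes past 4:00.

Final answer: 30.36 minutes past 4:00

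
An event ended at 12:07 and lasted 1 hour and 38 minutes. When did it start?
Starting time: 12:07 = 7 total minutes past 12:00
Subtracting: 1 hour and 38 minutes = 98 minutes
7 - 98 = -91 (negative, add 12 hours = 720) = 629 minutes
= 10 hours and 29 minutes past 12:00 = 10:29

Final answer: 10:29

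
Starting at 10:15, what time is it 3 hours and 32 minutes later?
Starting time: 10:15
Adding 32 minutes to 15 minutes: 15 + 32 = 47 minutes
Adding 3 hours: 10 + 3 = 13 - 12 = 1
Final time: 1:47

Final answer: 1:47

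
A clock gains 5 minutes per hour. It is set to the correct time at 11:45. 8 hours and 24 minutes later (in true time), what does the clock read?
For every 60 true minutes, the faulty clock advances 60 + 5 = 65 minutes.
True elapsed: 8 hours and 24 minutes = 504 minutes.
Faulty clock advances: 504 x 65/60 = 546 minutes (drift: 42 minutes ahead).
Shown time: 11:45 + 546 minutes = 8:51.

Final answer: 8:51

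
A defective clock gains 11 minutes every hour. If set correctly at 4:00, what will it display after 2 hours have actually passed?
For every 60 true minutes, the faulty clock advances 60 + 11 = 71 minutes.
True elapsed: 2 hours = 120 minutes.
Faulty clock advances: 120 x 71/60 = 142 minutes (drift: 22 minutes ahead).
Shown time: 4:00 + 142 minutes = 6:22.

Final answer: 6:22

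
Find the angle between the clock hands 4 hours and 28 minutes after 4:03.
First find the time 4 hours and 28 minutes after 4:03.
Total minutes: 4 x 60 + 3 + 4 x 60 + 28 = 511.
511 mod 720 = 511 minutes = 8:31.
Now compute the angle at 8:31:
Hour hand: 8 x 30 + 31 x 0.5 = 255.5 degrees
Minute hand: 31 x 6 = 186 degrees
Difference: |255.5 - 186| = 69.5 degrees
The angle is 69.5 degrees

Final answer: 69.5 degrees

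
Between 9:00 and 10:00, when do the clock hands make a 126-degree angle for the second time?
At t minutes past 9:00, the hour hand is at 30 x 9 + 0.5t degrees and the minute hand is at 6t degrees.
The smaller angle between them is 126 degrees when |30H - 5.5t| = 126 or |30H - 5.5t| = 234.
With H = 9, solve 30 x 9 - 5.5t = +/- target for each target:
  t = (30 x 9 - 126) / 5.5 = 26.18
  t = (30 x 9 + 126) / 5.5 = 72 (outside (0, 60))
  t = (30 x 9 - 234) / 5.5 = 6.55
  t = (30 x 9 + 234) / 5.5 = 91.64 (outside (0, 60))
Valid solutions in (0, 60): {6.55, 26.18} minutes.
The second occurrence is t = 26.18 minutes.
The hands form a 126-degree angle at 26.18 minutes past 9:00.

Final answer: 26.18 minutes past 9:00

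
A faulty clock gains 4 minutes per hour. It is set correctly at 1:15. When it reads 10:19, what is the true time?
For every 60 true minutes, the faulty clock advances 64 minutes, so 1 faulty-clock minute corresponds to 60/64 true minutes.
From 1:15 to 10:19 on the faulty dial is 544 minutes.
True elapsed: 544 x 60/64 = 510 minutes = 8 hours and 30 minutes.
True time: 1:15 + 8 hours and 30 minutes = 9:45.

Final answer: 9:45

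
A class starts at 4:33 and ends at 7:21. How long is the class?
From 4:33 to 7:21:
(7 x 60 + 21) - (4 x 60 + 33) = 441 - 273 = 168 minutes
= 2 hours and 48 minutes

Final answer: 2 hours and 48 minutes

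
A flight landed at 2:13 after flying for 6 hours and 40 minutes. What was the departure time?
Starting time: 2:13 = 133 total minutes past 12:00
Subtracting: 6 hours and 40 minutes = 400 minutes
133 - 400 = -267 (negative, add 12 hours = 720) = 453 minutes
= 7 hours and 33 minutes past 12:00 = 7:33

Final answer: 7:33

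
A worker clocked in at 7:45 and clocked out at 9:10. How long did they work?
From 7:45 to 9:10:
(9 x 60 + 10) - (7 x 60 + 45) = 550 - 465 = 85 minutes
= 1 hour and 25 minutes

Final answer: 1 hour and 25 minutes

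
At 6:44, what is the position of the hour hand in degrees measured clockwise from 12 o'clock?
The hour hand moves 30 degrees per hour and 0.5 degrees per minute.
At 6:44: (6) x 30 + 44 x 0.5 = 180 + 22 = 202 degrees

Final answer: 202 degrees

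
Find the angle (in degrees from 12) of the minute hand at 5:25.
The minute hand moves 6 degrees per minute.
At 5:25: 25 x 6 = 150 degrees

Final answer: 150 degrees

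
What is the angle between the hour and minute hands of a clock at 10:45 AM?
Hour hand position: 10 x 30 + 45 x 0.5 = 322.5 degrees
Minute hand position: 45 x 6 = 270 degrees
Difference: |322.5 - 270| = 52.5 degrees
The angle between the hands is 52.5 degrees

Final answer: 52.5 degrees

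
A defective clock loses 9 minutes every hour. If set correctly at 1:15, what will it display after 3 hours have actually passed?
For every 60 true minutes, the faulty clock advances 60 - 9 = 51 minutes.
True elapsed: 3 hours = 180 minutes.
Faulty clock advances: 180 x 51/60 = 153 minutes (drift: 27 minutes behind).
Shown time: 1:15 + 153 minutes = 3:48.

Final answer: 3:48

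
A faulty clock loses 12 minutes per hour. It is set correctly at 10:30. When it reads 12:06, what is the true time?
For every 60 true minutes, the faulty clock advances 48 minutes, so 1 faulty-clock minute corresponds to 60/48 true minutes.
From 10:30 to 12:06 on the faulty dial is 96 minutes.
True elapsed: 96 x 60/48 = 120 minutes = 2 hours.
True time: 10:30 + 2 hours = 12:30.

Final answer: 12:30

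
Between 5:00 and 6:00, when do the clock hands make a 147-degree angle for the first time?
At t minutes past 5:00, the hour hand is at 30 x 5 + 0.5t degrees and the minute hand is at 6t degrees.
The smaller angle between them is 147 degrees when |30H - 5.5t| = 147 or |30H - 5.5t| = 213.
With H = 5, solve 30 x 5 - 5.5t = +/- target for each target:
  t = (30 x 5 - 147) / 5.5 = 0.55
  t = (30 x 5 + 147) / 5.5 = 54
  t = (30 x 5 - 213) / 5.5 = -11.45 (outside (0, 60))
  t = (30 x 5 + 213) / 5.5 = 66 (outside (0, 60))
Valid solutions in (0, 60): {0.55, 54} minutes.
The first occurrence is t = 0.55 minutes.
The hands form a 147-degree angle at 0.55 minutes past 5:00.

Final answer: 0.55 minutes past 5:00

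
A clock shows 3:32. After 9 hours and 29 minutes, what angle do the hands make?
First find the time 9 hours and 29 minutes after 3:32.
Total minutes: 3 x 60 + 32 + 9 x 60 + 29 = 781.
781 mod 720 = 61 minutes = 1:01.
Now compute the angle at 1:01:
Hour hand: 1 x 30 + 1 x 0.5 = 30.5 degrees
Minute hand: 1 x 6 = 6 degrees
Difference: |30.5 - 6| = 24.5 degrees
The angle is 24.5 degrees

Final answer: 24.5 degrees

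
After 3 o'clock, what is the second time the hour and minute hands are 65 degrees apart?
At t minutes past 3:00, the hour hand is at 30 x 3 + 0.5t degrees and the minute hand is at 6t degrees.
The smaller angle between them is 65 degrees when |30H - 5.5t| = 65 or |30H - 5.5t| = 295.
With H = 3, solve 30 x 3 - 5.5t = +/- target for each target:
  t = (30 x 3 - 65) / 5.5 = 4.55
  t = (30 x 3 + 65) / 5.5 = 28.18
  t = (30 x 3 - 295) / 5.5 = -37.27 (outside (0, 60))
  t = (30 x 3 + 295) / 5.5 = 70 (outside (0, 60))
Valid solutions in (0, 60): {4.55, 28.18} minutes.
The second occurrence is t = 28.18 minutes.
The hands form a 65-degree angle at 28.18 minutes past 3:00.

Final answer: 28.18 minutes past 3:00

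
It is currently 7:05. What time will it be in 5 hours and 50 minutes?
Starting time: 7:05
Adding 50 minutes to 5 minutes: 5 + 50 = 55 minutes
Adding 5 hours: 7 + 5 = 12
Final time: 12:55

Final answer: 12:55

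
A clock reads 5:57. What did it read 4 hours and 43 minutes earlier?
Starting time: 5:57 = 357 total minutes past 12:00
Subtracting: 4 hours and 43 minutes = 283 minutes
357 - 283 = 74 minutes
= 1 hour and 14 minutes past 12:00 = 1:14

Final answer: 1:14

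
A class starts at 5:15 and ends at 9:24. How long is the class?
From 5:15 to 9:24:
(9 x 60 + 24) - (5 x 60 + 15) = 564 - 315 = 249 minutes
= 4 hours and 9 minutes

Final answer: 4 hours and 9 minutes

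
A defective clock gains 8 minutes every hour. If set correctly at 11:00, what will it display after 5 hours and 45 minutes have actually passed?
For every 60 true minutes, the faulty clock advances 60 + 8 = 68 minutes.
True elapsed: 5 hours and 45 minutes = 345 minutes.
Faulty clock advances: 345 x 68/60 = 391 minutes (drift: 46 minutes ahead).
Shown time: 11:00 + 391 minutes = 5:31.

Final answer: 5:31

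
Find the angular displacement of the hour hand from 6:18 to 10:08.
The hour hand moves 0.5 degrees per minute.
Time elapsed: 10:08 - 6:18 = 230 minutes
Angular displacement: 230 x 0.5 = 115 degrees

Final answer: 115 degrees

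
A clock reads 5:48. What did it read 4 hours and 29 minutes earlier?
Starting time: 5:48 = 348 total minutes past 12:00
Subtracting: 4 hours and 29 minutes = 269 minutes
348 - 269 = 79 minutes
= 1 hour and 19 minutes past 12:00 = 1:19

Final answer: 1:19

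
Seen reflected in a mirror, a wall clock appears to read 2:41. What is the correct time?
Reflection across the vertical (12-6) axis maps a hand at angle A degrees to (360 - A) degrees, which sends a reading of T minutes past 12:00 to (720 - T) minutes past 12:00.
Mirror reads 2:41 = 161 minutes past 12:00.
Actual time: (720 - 161) mod 720 = 559 minutes = 9:19.

Final answer: 9:19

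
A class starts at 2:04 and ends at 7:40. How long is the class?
From 2:04 to 7:40:
(7 x 60 + 40) - (2 x 60 + 4) = 460 - 124 = 336 minutes
= 5 hours and 36 minutes

Final answer: 5 hours and 36 minutes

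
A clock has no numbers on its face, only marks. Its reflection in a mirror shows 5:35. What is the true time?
Reflection across the vertical (12-6) axis maps a hand at angle A degrees to (360 - A) degrees, which sends a reading of T minutes past 12:00 to (720 - T) minutes past 12:00.
Mirror reads 5:35 = 335 minutes past 12:00.
Actual time: (720 - 335) mod 720 = 385 minutes = 6:25.

Final answer: 6:25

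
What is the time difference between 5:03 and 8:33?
From 5:03 to 8:33:
(8 x 60 + 33) - (5 x 60 + 3) = 513 - 303 = 210 minutes
= 3 hours and 30 minutes

Final answer: 3 hours and 30 minutes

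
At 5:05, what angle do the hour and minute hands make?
Hour hand position: 5 x 30 + 5 x 0.5 = 152.5 degrees
Minute hand position: 5 x 6 = 30 degrees
Difference: |152.5 - 30| = 122.5 degrees
The angle between the hands is 122.5 degrees

Final answer: 122.5 degrees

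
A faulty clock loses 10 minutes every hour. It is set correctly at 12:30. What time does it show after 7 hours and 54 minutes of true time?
For every 60 true minutes, the faulty clock advances 60 - 10 = 50 minutes.
True elapsed: 7 hours and 54 minutes = 474 minutes.
Faulty clock advances: 474 x 50/60 = 395 minutes (drift: 79 minutes behind).
Shown time: 12:30 + 395 minutes = 7:05.

Final answer: 7:05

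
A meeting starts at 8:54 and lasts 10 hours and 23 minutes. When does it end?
Starting time: 8:54
Adding 23 minutes to 54 minutes: 54 + 23 = 77 minutes = 1 hour and 17 minutes
Adding 10 hours: 8 + 10 + 1 (carry) = 19 - 12 = 7
Final time: 7:17

Final answer: 7:17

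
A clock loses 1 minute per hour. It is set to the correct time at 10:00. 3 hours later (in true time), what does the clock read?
For every 60 true minutes, the faulty clock advances 60 - 1 = 59 minutes.
True elapsed: 3 hours = 180 minutes.
Faulty clock advances: 180 x 59/60 = 177 minutes (drift: 3 minutes behind).
Shown time: 10:00 + 177 minutes = 12:57.

Final answer: 12:57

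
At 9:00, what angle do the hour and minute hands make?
Hour hand position: 9 x 30 + 0 x 0.5 = 270 degrees
Minute hand position: 0 x 6 = 0 degrees
Difference: |270 - 0| = 270 degrees
Since 270 > 180, the smaller angle is 360 - 270 = 90 degrees

Final answer: 90 degrees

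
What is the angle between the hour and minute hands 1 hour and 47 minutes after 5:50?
First find the time 1 hour and 47 minutes after 5:50.
Total minutes: 5 x 60 + 50 + 1 x 60 + 47 = 457.
457 mod 720 = 457 minutes = 7:37.
Now compute the angle at 7:37:
Hour hand: 7 x 30 + 37 x 0.5 = 228.5 degrees
Minute hand: 37 x 6 = 222 degrees
Difference: |228.5 - 222| = 6.5 degrees
The angle is 6.5 degrees

Final answer: 6.5 degrees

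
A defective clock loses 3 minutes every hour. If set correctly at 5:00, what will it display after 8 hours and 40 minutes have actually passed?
For every 60 true minutes, the faulty clock advances 60 - 3 = 57 minutes.
True elapsed: 8 hours and 40 minutes = 520 minutes.
Faulty clock advances: 520 x 57/60 = 494 minutes (drift: 26 minutes behind).
Shown time: 5:00 + 494 minutes = 1:14.

Final answer: 1:14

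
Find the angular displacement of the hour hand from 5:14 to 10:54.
The hour hand moves 0.5 degrees per minute.
Time elapsed: 10:54 - 5:14 = 340 minutes
Angular displacement: 340 x 0.5 = 170 degrees

Final answer: 170 degrees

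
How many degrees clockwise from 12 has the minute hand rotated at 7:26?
The minute hand moves 6 degrees per minute.
At 7:26: 26 x 6 = 156 degrees

Final answer: 156 degrees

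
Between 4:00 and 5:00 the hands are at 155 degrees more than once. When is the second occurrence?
At t minutes past 4:00, the hour hand is at 30 x 4 + 0.5t degrees and the minute hand is at 6t degrees.
The smaller angle between them is 155 degrees when |30H - 5.5t| = 155 or |30H - 5.5t| = 205.
With H = 4, solve 30 x 4 - 5.5t = +/- target for each target:
  t = (30 x 4 - 155) / 5.5 = -6.36 (outside (0, 60))
  t = (30 x 4 + 155) / 5.5 = 50
  t = (30 x 4 - 205) / 5.5 = -15.45 (outside (0, 60))
  t = (30 x 4 + 205) / 5.5 = 59.09
Valid solutions in (0, 60): {50, 59.09} minutes.
The second occurrence is t = 59.09 minutes.
The hands form a 155-degree angle at 59.09 minutes past 4:00.

Final answer: 59.09 minutes past 4:00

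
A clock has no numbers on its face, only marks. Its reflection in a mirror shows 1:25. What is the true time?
Reflection across the vertical (12-6) axis maps a hand at angle A degrees to (360 - A) degrees, which sends a reading of T minutes past 12:00 to (720 - T) minutes past 12:00.
Mirror reads 1:25 = 85 minutes past 12:00.
Actual time: (720 - 85) mod 720 = 635 minutes = 10:35.

Final answer: 10:35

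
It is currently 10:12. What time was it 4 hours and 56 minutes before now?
Starting time: 10:12 = 612 total minutes past 12:00
Subtracting: 4 hours and 56 minutes = 296 minutes
612 - 296 = 316 minutes
= 5 hours and 16 minutes past 12:00 = 5:16

Final answer: 5:16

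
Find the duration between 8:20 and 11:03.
From 8:20 to 11:03:
(11 x 60 + 3) - (8 x 60 + 20) = 663 - 500 = 163 minutes
= 2 hours and 43 minutes

Final answer: 2 hours and 43 minutes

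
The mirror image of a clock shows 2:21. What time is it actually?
Reflection across the vertical (12-6) axis maps a hand at angle A degrees to (360 - A) degrees, which sends a reading of T minutes past 12:00 to (720 - T) minutes past 12:00.
Mirror reads 2:21 = 141 minutes past 12:00.
Actual time: (720 - 141) mod 720 = 579 minutes = 9:39.

Final answer: 9:39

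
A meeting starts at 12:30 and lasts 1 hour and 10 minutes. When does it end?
Starting time: 12:30
Adding 10 minutes to 30 minutes: 30 + 10 = 40 minutes
Adding 1 hour: 12 + 1 = 13 - 12 = 1
Final time: 1:40

Final answer: 1:40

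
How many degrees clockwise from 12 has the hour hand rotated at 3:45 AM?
The hour hand moves 30 degrees per hour and 0.5 degrees per minute.
At 3:45: (3) x 30 + 45 x 0.5 = 90 + 22.5 = 112.5 degrees

Final answer: 112.5 degrees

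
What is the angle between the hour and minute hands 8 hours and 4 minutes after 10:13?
First find the time 8 hours and 4 minutes after 10:13.
Total minutes: 10 x 60 + 13 + 8 x 60 + 4 = 1097.
1097 mod 720 = 377 minutes = 6:17.
Now compute the angle at 6:17:
Hour hand: 6 x 30 + 17 x 0.5 = 188.5 degrees
Minute hand: 17 x 6 = 102 degrees
Difference: |188.5 - 102| = 86.5 degrees
The angle is 86.5 degrees

Final answer: 86.5 degrees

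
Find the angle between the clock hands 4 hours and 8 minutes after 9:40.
First find the time 4 hours and 8 minutes after 9:40.
Total minutes: 9 x 60 + 40 + 4 x 60 + 8 = 828.
828 mod 720 = 108 minutes = 1:48.
Now compute the angle at 1:48:
Hour hand: 1 x 30 + 48 x 0.5 = 54 degrees
Minute hand: 48 x 6 = 288 degrees
Difference: |54 - 288| = 234 degrees
Smaller angle: 360 - 234 = 126 degrees

Final answer: 126 degrees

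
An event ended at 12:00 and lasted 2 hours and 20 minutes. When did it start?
Starting time: 12:00 = 0 total minutes past 12:00
Subtracting: 2 hours and 20 minutes = 140 minutes
0 - 140 = -140 (negative, add 12 hours = 720) = 580 minutes
= 9 hours and 40 minutes past 12:00 = 9:40

Final answer: 9:40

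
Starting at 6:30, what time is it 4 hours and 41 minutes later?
Starting time: 6:30
Adding 41 minutes to 30 minutes: 30 + 41 = 71 minutes = 1 hour and 11 minutes
Adding 4 hours: 6 + 4 + 1 (carry) = 11
Final time: 11:11

Final answer: 11:11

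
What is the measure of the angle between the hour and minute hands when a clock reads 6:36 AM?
Hour hand position: 6 x 30 + 36 x 0.5 = 198 degrees
Minute hand position: 36 x 6 = 216 degrees
Difference: |198 - 216| = 18 degrees
The angle between the hands is 18 degrees

Final answer: 18 degrees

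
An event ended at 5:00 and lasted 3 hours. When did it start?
Starting time: 5:00 = 300 total minutes past 12:00
Subtracting: 3 hours = 180 minutes
300 - 180 = 120 minutes
= 2 hours past 12:00 = 2:00

Final answer: 2:00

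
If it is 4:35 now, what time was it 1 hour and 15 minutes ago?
Starting time: 4:35 = 275 total minutes past 12:00
Subtracting: 1 hour and 15 minutes = 75 minutes
275 - 75 = 200 minutes
= 3 hours and 20 minutes past 12:00 = 3:20

Final answer: 3:20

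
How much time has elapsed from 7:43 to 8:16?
From 7:43 to 8:16:
(8 x 60 + 16) - (7 x 60 + 43) = 496 - 463 = 33 minutes
= 33 minutes

Final answer: 33 minutes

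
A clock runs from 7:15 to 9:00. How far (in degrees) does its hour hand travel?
The hour hand moves 0.5 degrees per minute.
Time elapsed: 9:00 - 7:15 = 105 minutes
Angular displacement: 105 x 0.5 = 52.5 degrees

Final answer: 52.5 degrees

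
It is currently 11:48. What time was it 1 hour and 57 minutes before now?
Starting time: 11:48 = 708 total minutes past 12:00
Subtracting: 1 hour and 57 minutes = 117 minutes
708 - 117 = 591 minutes
= 9 hours and 51 minutes past 12:00 = 9:51

Final answer: 9:51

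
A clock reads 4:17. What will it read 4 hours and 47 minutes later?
Starting time: 4:17
Adding 47 minutes to 17 minutes: 17 + 47 = 64 minutes = 1 hour and 4 minutes
Adding 4 hours: 4 + 4 + 1 (carry) = 9
Final time: 9:04

Final answer: 9:04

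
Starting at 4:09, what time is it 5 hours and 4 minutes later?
Starting time: 4:09
Adding 4 minutes to 9 minutes: 9 + 4 = 13 minutes
Adding 5 hours: 4 + 5 = 9
Final time: 9:13

Final answer: 9:13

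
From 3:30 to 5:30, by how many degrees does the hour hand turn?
The hour hand moves 0.5 degrees per minute.
Time elapsed: 5:30 - 3:30 = 120 minutes
Angular displacement: 120 x 0.5 = 60 degrees

Final answer: 60 degrees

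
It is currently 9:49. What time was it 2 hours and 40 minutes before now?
Starting time: 9:49 = 589 total minutes past 12:00
Subtracting: 2 hours and 40 minutes = 160 minutes
589 - 160 = 429 minutes
= 7 hours and 9 minutes past 12:00 = 7:09

Final answer: 7:09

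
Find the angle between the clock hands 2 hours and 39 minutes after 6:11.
First find the time 2 hours and 39 minutes after 6:11.
Total minutes: 6 x 60 + 11 + 2 x 60 + 39 = 530.
530 mod 720 = 530 minutes = 8:50.
Now compute the angle at 8:50:
Hour hand: 8 x 30 + 50 x 0.5 = 265 degrees
Minute hand: 50 x 6 = 300 degrees
Difference: |265 - 300| = 35 degrees
The angle is 35 degrees

Final answer: 35 degrees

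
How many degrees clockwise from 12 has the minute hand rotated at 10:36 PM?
The minute hand moves 6 degrees per minute.
At 10:36: 36 x 6 = 216 degrees

Final answer: 216 degrees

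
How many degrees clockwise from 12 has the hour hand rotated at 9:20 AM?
The hour hand moves 30 degrees per hour and 0.5 degrees per minute.
At 9:20: (9) x 30 + 20 x 0.5 = 270 + 10 = 280 degrees

Final answer: 280 degrees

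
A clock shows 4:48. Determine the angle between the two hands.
Hour hand position: 4 x 30 + 48 x 0.5 = 144 degrees
Minute hand position: 48 x 6 = 288 degrees
Difference: |144 - 288| = 144 degrees
The angle between the hands is 144 degrees

Final answer: 144 degrees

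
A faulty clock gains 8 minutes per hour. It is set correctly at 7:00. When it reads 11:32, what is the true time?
For every 60 true minutes, the faulty clock advances 68 minutes, so 1 faulty-clock minute corresponds to 60/68 true minutes.
From 7:00 to 11:32 on the faulty dial is 272 minutes.
True elapsed: 272 x 60/68 = 240 minutes = 4 hours.
True time: 7:00 + 4 hours = 11:00.

Final answer: 11:00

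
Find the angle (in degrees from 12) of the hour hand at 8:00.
The hour hand moves 30 degrees per hour and 0.5 degrees per minute.
At 8:00: (8) x 30 + 0 x 0.5 = 240 + 0 = 240 degrees

Final answer: 240 degrees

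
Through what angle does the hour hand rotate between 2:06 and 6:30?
The hour hand moves 0.5 degrees per minute.
Time elapsed: 6:30 - 2:06 = 264 minutes
Angular displacement: 264 x 0.5 = 132 degrees

Final answer: 132 degrees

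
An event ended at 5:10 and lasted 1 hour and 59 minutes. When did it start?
Starting time: 5:10 = 310 total minutes past 12:00
Subtracting: 1 hour and 59 minutes = 119 minutes
310 - 119 = 191 minutes
= 3 hours and 11 minutes past 12:00 = 3:11

Final answer: 3:11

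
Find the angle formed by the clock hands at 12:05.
Hour hand position: 0 x 30 + 5 x 0.5 = 2.5 degrees
Minute hand position: 5 x 6 = 30 degrees
Difference: |2.5 - 30| = 27.5 degrees
The angle between the hands is 27.5 degrees

Final answer: 27.5 degrees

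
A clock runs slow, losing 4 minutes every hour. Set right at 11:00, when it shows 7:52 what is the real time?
For every 60 true minutes, the faulty clock advances 56 minutes, so 1 faulty-clock minute corresponds to 60/56 true minutes.
From 11:00 to 7:52 on the faulty dial is 532 minutes.
True elapsed: 532 x 60/56 = 570 minutes = 9 hours and 30 minutes.
True time: 11:00 + 9 hours and 30 minutes = 8:30.

Final answer: 8:30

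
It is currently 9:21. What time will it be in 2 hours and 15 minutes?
Starting time: 9:21
Adding 15 minutes to 21 minutes: 21 + 15 = 36 minutes
Adding 2 hours: 9 + 2 = 11
Final time: 11:36

Final answer: 11:36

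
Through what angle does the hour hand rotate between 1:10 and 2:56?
The hour hand moves 0.5 degrees per minute.
Time elapsed: 2:56 - 1:10 = 106 minutes
Angular displacement: 106 x 0.5 = 53 degrees

Final answer: 53 degrees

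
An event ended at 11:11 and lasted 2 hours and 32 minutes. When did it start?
Starting time: 11:11 = 671 total minutes past 12:00
Subtracting: 2 hours and 32 minutes = 152 minutes
671 - 152 = 519 minutes
= 8 hours and 39 minutes past 12:00 = 8:39

Final answer: 8:39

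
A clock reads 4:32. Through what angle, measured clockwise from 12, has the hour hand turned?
The hour hand moves 30 degrees per hour and 0.5 degrees per minute.
At 4:32: (4) x 30 + 32 x 0.5 = 120 + 16 = 136 degrees

Final answer: 136 degrees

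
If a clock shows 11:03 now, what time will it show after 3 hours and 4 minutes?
Starting time: 11:03
Adding 4 minutes to 3 minutes: 3 + 4 = 7 minutes
Adding 3 hours: 11 + 3 = 14 - 12 = 2
Final time: 2:07

Final answer: 2:07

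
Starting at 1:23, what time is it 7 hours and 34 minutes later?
Starting time: 1:23
Adding 34 minutes to 23 minutes: 23 + 34 = 57 minutes
Adding 7 hours: 1 + 7 = 8
Final time: 8:57

Final answer: 8:57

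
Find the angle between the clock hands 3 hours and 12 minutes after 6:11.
First find the time 3 hours and 12 minutes after 6:11.
Total minutes: 6 x 60 + 11 + 3 x 60 + 12 = 563.
563 mod 720 = 563 minutes = 9:23.
Now compute the angle at 9:23:
Hour hand: 9 x 30 + 23 x 0.5 = 281.5 degrees
Minute hand: 23 x 6 = 138 degrees
Difference: |281.5 - 138| = 143.5 degrees
The angle is 143.5 degrees

Final answer: 143.5 degrees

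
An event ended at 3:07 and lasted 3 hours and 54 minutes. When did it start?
Starting time: 3:07 = 187 total minutes past 12:00
Subtracting: 3 hours and 54 minutes = 234 minutes
187 - 234 = -47 (negative, add 12 hours = 720) = 673 minutes
= 11 hours and 13 minutes past 12:00 = 11:13

Final answer: 11:13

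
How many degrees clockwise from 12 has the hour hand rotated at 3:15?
The hour hand moves 30 degrees per hour and 0.5 degrees per minute.
At 3:15: (3) x 30 + 15 x 0.5 = 90 + 7.5 = 97.5 degrees

Final answer: 97.5 degrees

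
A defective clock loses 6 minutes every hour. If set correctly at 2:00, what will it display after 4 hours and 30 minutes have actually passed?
For every 60 true minutes, the faulty clock advances 60 - 6 = 54 minutes.
True elapsed: 4 hours and 30 minutes = 270 minutes.
Faulty clock advances: 270 x 54/60 = 243 minutes (drift: 27 minutes behind).
Shown time: 2:00 + 243 minutes = 6:03.

Final answer: 6:03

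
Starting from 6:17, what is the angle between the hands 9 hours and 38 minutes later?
First find the time 9 hours and 38 minutes after 6:17.
Total minutes: 6 x 60 + 17 + 9 x 60 + 38 = 955.
955 mod 720 = 235 minutes = 3:55.
Now compute the angle at 3:55:
Hour hand: 3 x 30 + 55 x 0.5 = 117.5 degrees
Minute hand: 55 x 6 = 330 degrees
Difference: |117.5 - 330| = 212.5 degrees
Smaller angle: 360 - 212.5 = 147.5 degrees

Final answer: 147.5 degrees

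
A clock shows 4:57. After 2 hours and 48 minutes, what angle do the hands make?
First find the time 2 hours and 48 minutes after 4:57.
Total minutes: 4 x 60 + 57 + 2 x 60 + 48 = 465.
465 mod 720 = 465 minutes = 7:45.
Now compute the angle at 7:45:
Hour hand: 7 x 30 + 45 x 0.5 = 232.5 degrees
Minute hand: 45 x 6 = 270 degrees
Difference: |232.5 - 270| = 37.5 degrees
The angle is 37.5 degrees

Final answer: 37.5 degrees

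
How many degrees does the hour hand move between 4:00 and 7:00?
The hour hand moves 0.5 degrees per minute.
Time elapsed: 7:00 - 4:00 = 180 minutes
Angular displacement: 180 x 0.5 = 90 degrees

Final answer: 90 degrees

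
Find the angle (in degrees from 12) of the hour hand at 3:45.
The hour hand moves 30 degrees per hour and 0.5 degrees per minute.
At 3:45: (3) x 30 + 45 x 0.5 = 90 + 22.5 = 112.5 degrees

Final answer: 112.5 degrees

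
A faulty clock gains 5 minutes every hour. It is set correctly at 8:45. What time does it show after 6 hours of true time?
For every 60 true minutes, the faulty clock advances 60 + 5 = 65 minutes.
True elapsed: 6 hours = 360 minutes.
Faulty clock advances: 360 x 65/60 = 390 minutes (drift: 30 minutes ahead).
Shown time: 8:45 + 390 minutes = 3:15.

Final answer: 3:15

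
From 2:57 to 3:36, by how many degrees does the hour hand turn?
The hour hand moves 0.5 degrees per minute.
Time elapsed: 3:36 - 2:57 = 39 minutes
Angular displacement: 39 x 0.5 = 19.5 degrees

Final answer: 19.5 degrees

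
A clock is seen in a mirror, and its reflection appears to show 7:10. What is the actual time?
Reflection across the vertical (12-6) axis maps a hand at angle A degrees to (360 - A) degrees, which sends a reading of T minutes past 12:00 to (720 - T) minutes past 12:00.
Mirror reads 7:10 = 430 minutes past 12:00.
Actual time: (720 - 430) mod 720 = 290 minutes = 4:50.

Final answer: 4:50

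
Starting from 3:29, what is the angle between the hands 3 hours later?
First find the time 3 hours after 3:29.
Total minutes: 3 x 60 + 29 + 3 x 60 + 0 = 389.
389 mod 720 = 389 minutes = 6:29.
Now compute the angle at 6:29:
Hour hand: 6 x 30 + 29 x 0.5 = 194.5 degrees
Minute hand: 29 x 6 = 174 degrees
Difference: |194.5 - 174| = 20.5 degrees
The angle is 20.5 degrees

Final answer: 20.5 degrees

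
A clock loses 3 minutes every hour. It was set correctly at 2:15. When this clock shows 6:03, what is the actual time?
For every 60 true minutes, the faulty clock advances 57 minutes, so 1 faulty-clock minute corresponds to 60/57 true minutes.
From 2:15 to 6:03 on the faulty dial is 228 minutes.
True elapsed: 228 x 60/57 = 240 minutes = 4 hours.
True time: 2:15 + 4 hours = 6:15.

Final answer: 6:15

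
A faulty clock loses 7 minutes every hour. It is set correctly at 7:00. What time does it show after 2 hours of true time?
For every 60 true minutes, the faulty clock advances 60 - 7 = 53 minutes.
True elapsed: 2 hours = 120 minutes.
Faulty clock advances: 120 x 53/60 = 106 minutes (drift: 14 minutes behind).
Shown time: 7:00 + 106 minutes = 8:46.

Final answer: 8:46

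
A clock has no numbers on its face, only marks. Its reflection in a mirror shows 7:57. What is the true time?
Reflection across the vertical (12-6) axis maps a hand at angle A degrees to (360 - A) degrees, which sends a reading of T minutes past 12:00 to (720 - T) minutes past 12:00.
Mirror reads 7:57 = 477 minutes past 12:00.
Actual time: (720 - 477) mod 720 = 243 minutes = 4:03.

Final answer: 4:03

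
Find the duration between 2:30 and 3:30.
From 2:30 to 3:30:
(3 x 60 + 30) - (2 x 60 + 30) = 210 - 150 = 60 minutes
= 1 hour

Final answer: 1 hour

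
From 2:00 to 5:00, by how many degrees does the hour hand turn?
The hour hand moves 0.5 degrees per minute.
Time elapsed: 5:00 - 2:00 = 180 minutes
Angular displacement: 180 x 0.5 = 90 degrees

Final answer: 90 degrees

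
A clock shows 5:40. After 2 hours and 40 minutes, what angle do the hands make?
First find the time 2 hours and 40 minutes after 5:40.
Total minutes: 5 x 60 + 40 + 2 x 60 + 40 = 500.
500 mod 720 = 500 minutes = 8:20.
Now compute the angle at 8:20:
Hour hand: 8 x 30 + 20 x 0.5 = 250 degrees
Minute hand: 20 x 6 = 120 degrees
Difference: |250 - 120| = 130 degrees
The angle is 130 degrees

Final answer: 130 degrees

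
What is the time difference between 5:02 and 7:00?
From 5:02 to 7:00:
(7 x 60 + 0) - (5 x 60 + 2) = 420 - 302 = 118 minutes
= 1 hour and 58 minutes

Final answer: 1 hour and 58 minutes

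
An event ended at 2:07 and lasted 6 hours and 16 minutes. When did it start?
Starting time: 2:07 = 127 total minutes past 12:00
Subtracting: 6 hours and 16 minutes = 376 minutes
127 - 376 = -249 (negative, add 12 hours = 720) = 471 minutes
= 7 hours and 51 minutes past 12:00 = 7:51

Final answer: 7:51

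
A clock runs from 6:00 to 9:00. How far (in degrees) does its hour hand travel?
The hour hand moves 0.5 degrees per minute.
Time elapsed: 9:00 - 6:00 = 180 minutes
Angular displacement: 180 x 0.5 = 90 degrees

Final answer: 90 degrees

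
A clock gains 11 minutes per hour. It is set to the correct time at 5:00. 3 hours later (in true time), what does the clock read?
For every 60 true minutes, the faulty clock advances 60 + 11 = 71 minutes.
True elapsed: 3 hours = 180 minutes.
Faulty clock advances: 180 x 71/60 = 213 minutes (drift: 33 minutes ahead).
Shown time: 5:00 + 213 minutes = 8:33.

Final answer: 8:33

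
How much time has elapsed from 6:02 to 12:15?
From 6:02 to 12:15:
(12 x 60 + 15) - (6 x 60 + 2) = 735 - 362 = 373 minutes
= 6 hours and 13 minutes

Final answer: 6 hours and 13 minutes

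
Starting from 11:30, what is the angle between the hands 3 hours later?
First find the time 3 hours after 11:30.
Total minutes: 11 x 60 + 30 + 3 x 60 + 0 = 870.
870 mod 720 = 150 minutes = 2:30.
Now compute the angle at 2:30:
Hour hand: 2 x 30 + 30 x 0.5 = 75 degrees
Minute hand: 30 x 6 = 180 degrees
Difference: |75 - 180| = 105 degrees
The angle is 105 degrees

Final answer: 105 degrees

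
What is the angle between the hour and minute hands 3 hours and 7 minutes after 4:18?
First find the time 3 hours and 7 minutes after 4:18.
Total minutes: 4 x 60 + 18 + 3 x 60 + 7 = 445.
445 mod 720 = 445 minutes = 7:25.
Now compute the angle at 7:25:
Hour hand: 7 x 30 + 25 x 0.5 = 222.5 degrees
Minute hand: 25 x 6 = 150 degrees
Difference: |222.5 - 150| = 72.5 degrees
The angle is 72.5 degrees

Final answer: 72.5 degrees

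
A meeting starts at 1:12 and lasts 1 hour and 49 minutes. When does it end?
Starting time: 1:12
Adding 49 minutes to 12 minutes: 12 + 49 = 61 minutes = 1 hour and 1 minute
Adding 1 hour: 1 + 1 + 1 (carry) = 3
Final time: 3:01

Final answer: 3:01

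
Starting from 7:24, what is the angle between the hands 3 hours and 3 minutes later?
First find the time 3 hours and 3 minutes after 7:24.
Total minutes: 7 x 60 + 24 + 3 x 60 + 3 = 627.
627 mod 720 = 627 minutes = 10:27.
Now compute the angle at 10:27:
Hour hand: 10 x 30 + 27 x 0.5 = 313.5 degrees
Minute hand: 27 x 6 = 162 degrees
Difference: |313.5 - 162| = 151.5 degrees
The angle is 151.5 degrees

Final answer: 151.5 degrees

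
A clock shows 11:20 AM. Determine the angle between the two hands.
Hour hand position: 11 x 30 + 20 x 0.5 = 340 degrees
Minute hand position: 20 x 6 = 120 degrees
Difference: |340 - 120| = 220 degrees
Since 220 > 180, the smaller angle is 360 - 220 = 140 degrees

Final answer: 140 degrees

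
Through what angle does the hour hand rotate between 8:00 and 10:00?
The hour hand moves 0.5 degrees per minute.
Time elapsed: 10:00 - 8:00 = 120 minutes
Angular displacement: 120 x 0.5 = 60 degrees

Final answer: 60 degrees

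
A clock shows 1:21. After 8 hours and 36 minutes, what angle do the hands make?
First find the time 8 hours and 36 minutes after 1:21.
Total minutes: 1 x 60 + 21 + 8 x 60 + 36 = 597.
597 mod 720 = 597 minutes = 9:57.
Now compute the angle at 9:57:
Hour hand: 9 x 30 + 57 x 0.5 = 298.5 degrees
Minute hand: 57 x 6 = 342 degrees
Difference: |298.5 - 342| = 43.5 degrees
The angle is 43.5 degrees

Final answer: 43.5 degrees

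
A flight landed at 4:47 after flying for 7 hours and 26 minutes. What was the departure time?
Starting time: 4:47 = 287 total minutes past 12:00
Subtracting: 7 hours and 26 minutes = 446 minutes
287 - 446 = -159 (negative, add 12 hours = 720) = 561 minutes
= 9 hours and 21 minutes past 12:00 = 9:21

Final answer: 9:21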